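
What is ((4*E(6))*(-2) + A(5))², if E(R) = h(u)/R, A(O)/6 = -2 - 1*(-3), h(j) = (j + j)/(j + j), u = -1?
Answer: 196/9 ≈ 21.778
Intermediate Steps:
h(j) = 1 (h(j) = (2*j)/((2*j)) = (2*j)*(1/(2*j)) = 1)
A(O) = 6 (A(O) = 6*(-2 - 1*(-3)) = 6*(-2 + 3) = 6*1 = 6)
E(R) = 1/R
((4*E(6))*(-2) + A(5))² = ((4/6)*(-2) + 6)² = ((4*(⅙))*(-2) + 6)² = ((⅔)*(-2) + 6)² = (-4/3 + 6)² = (14/3)² = 196/9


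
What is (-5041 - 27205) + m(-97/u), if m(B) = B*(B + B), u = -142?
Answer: -325094763/10082 ≈ -32245.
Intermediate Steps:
m(B) = 2*B**2 (m(B) = B*(2*B) = 2*B**2)
(-5041 - 27205) + m(-97/u) = (-5041 - 27205) + 2*(-97/(-142))**2 = -32246 + 2*(-97*(-1/142))**2 = -32246 + 2*(97/142)**2 = -32246 + 2*(9409/20164) = -32246 + 9409/10082 = -325094763/10082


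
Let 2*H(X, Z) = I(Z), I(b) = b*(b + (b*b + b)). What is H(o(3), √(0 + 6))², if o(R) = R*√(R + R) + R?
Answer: 90 + 36*√6 ≈ 178.18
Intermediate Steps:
o(R) = R + √2*R^(3/2) (o(R) = R*√(2*R) + R = R*(√2*√R) + R = √2*R^(3/2) + R = R + √2*R^(3/2))
I(b) = b*(b² + 2*b) (I(b) = b*(b + (b² + b)) = b*(b + (b + b²)) = b*(b² + 2*b))
H(X, Z) = Z²*(2 + Z)/2 (H(X, Z) = (Z²*(2 + Z))/2 = Z²*(2 + Z)/2)
H(o(3), √(0 + 6))² = ((√(0 + 6))²*(2 + √(0 + 6))/2)² = ((√6)²*(2 + √6)/2)² = ((½)*6*(2 + √6))² = (6 + 3*√6)²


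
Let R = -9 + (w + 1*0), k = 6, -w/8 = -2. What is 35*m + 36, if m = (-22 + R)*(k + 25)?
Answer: -16239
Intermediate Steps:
w = 16 (w = -8*(-2) = 16)
R = 7 (R = -9 + (16 + 1*0) = -9 + (16 + 0) = -9 + 16 = 7)
m = -465 (m = (-22 + 7)*(6 + 25) = -15*31 = -465)
35*m + 36 = 35*(-465) + 36 = -16275 + 36 = -16239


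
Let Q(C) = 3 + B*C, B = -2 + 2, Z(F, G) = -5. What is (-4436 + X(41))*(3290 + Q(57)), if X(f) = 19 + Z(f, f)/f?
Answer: -596368886/41 ≈ -1.4546e+7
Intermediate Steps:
B = 0
Q(C) = 3 (Q(C) = 3 + 0*C = 3 + 0 = 3)
X(f) = 19 - 5/f
(-4436 + X(41))*(3290 + Q(57)) = (-4436 + (19 - 5/41))*(3290 + 3) = (-4436 + (19 - 5*1/41))*3293 = (-4436 + (19 - 5/41))*3293 = (-4436 + 774/41)*3293 = -181102/41*3293 = -596368886/41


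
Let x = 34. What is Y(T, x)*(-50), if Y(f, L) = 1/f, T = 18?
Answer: -25/9 ≈ -2.7778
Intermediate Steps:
Y(T, x)*(-50) = -50/18 = (1/18)*(-50) = -25/9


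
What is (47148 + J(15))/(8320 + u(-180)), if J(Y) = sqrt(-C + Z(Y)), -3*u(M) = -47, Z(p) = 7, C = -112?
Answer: 141444/25007 + 3*sqrt(119)/25007 ≈ 5.6575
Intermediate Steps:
u(M) = 47/3 (u(M) = -1/3*(-47) = 47/3)
J(Y) = sqrt(119) (J(Y) = sqrt(-1*(-112) + 7) = sqrt(112 + 7) = sqrt(119))
(47148 + J(15))/(8320 + u(-180)) = (47148 + sqrt(119))/(8320 + 47/3) = (47148 + sqrt(119))/(25007/3) = (47148 + sqrt(119))*(3/25007) = 141444/25007 + 3*sqrt(119)/25007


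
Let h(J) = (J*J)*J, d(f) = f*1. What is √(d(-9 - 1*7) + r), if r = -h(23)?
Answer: I*√12183 ≈ 110.38*I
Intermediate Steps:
d(f) = f
h(J) = J³ (h(J) = J²*J = J³)
r = -12167 (r = -1*23³ = -1*12167 = -12167)
√(d(-9 - 1*7) + r) = √((-9 - 1*7) - 12167) = √((-9 - 7) - 12167) = √(-16 - 12167) = √(-12183) = I*√12183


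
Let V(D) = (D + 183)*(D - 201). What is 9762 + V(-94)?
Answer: -16493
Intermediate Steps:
V(D) = (-201 + D)*(183 + D) (V(D) = (183 + D)*(-201 + D) = (-201 + D)*(183 + D))
9762 + V(-94) = 9762 + (-36783 + (-94)**2 - 18*(-94)) = 9762 + (-36783 + 8836 + 1692) = 9762 - 26255 = -16493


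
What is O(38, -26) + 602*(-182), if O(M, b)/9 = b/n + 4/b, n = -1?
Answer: -1421308/13 ≈ -1.0933e+5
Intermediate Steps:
O(M, b) = -9*b + 36/b (O(M, b) = 9*(b/(-1) + 4/b) = 9*(b*(-1) + 4/b) = 9*(-b + 4/b) = -9*b + 36/b)
O(38, -26) + 602*(-182) = (-9*(-26) + 36/(-26)) + 602*(-182) = (234 + 36*(-1/26)) - 109564 = (234 - 18/13) - 109564 = 3024/13 - 109564 = -1421308/13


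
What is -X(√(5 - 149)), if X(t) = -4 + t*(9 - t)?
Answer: -140 - 108*I ≈ -140.0 - 108.0*I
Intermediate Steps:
-X(√(5 - 149)) = -(-4 - (√(5 - 149))² + 9*√(5 - 149)) = -(-4 - (√(-144))² + 9*√(-144)) = -(-4 - (12*I)² + 9*(12*I)) = -(-4 - 1*(-144) + 108*I) = -(-4 + 144 + 108*I) = -(140 + 108*I) = -140 - 108*I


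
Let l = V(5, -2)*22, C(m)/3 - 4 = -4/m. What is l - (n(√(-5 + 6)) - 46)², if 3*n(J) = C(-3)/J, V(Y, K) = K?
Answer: -15280/9 ≈ -1697.8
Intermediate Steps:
C(m) = 12 - 12/m (C(m) = 12 + 3*(-4/m) = 12 - 12/m)
n(J) = 16/(3*J) (n(J) = ((12 - 12/(-3))/J)/3 = ((12 - 12*(-⅓))/J)/3 = ((12 + 4)/J)/3 = (16/J)/3 = 16/(3*J))
l = -44 (l = -2*22 = -44)
l - (n(√(-5 + 6)) - 46)² = -44 - (16/(3*(√(-5 + 6))) - 46)² = -44 - (16/(3*(√1)) - 46)² = -44 - ((16/3)/1 - 46)² = -44 - ((16/3)*1 - 46)² = -44 - (16/3 - 46)² = -44 - (-122/3)² = -44 - 1*14884/9 = -44 - 14884/9 = -15280/9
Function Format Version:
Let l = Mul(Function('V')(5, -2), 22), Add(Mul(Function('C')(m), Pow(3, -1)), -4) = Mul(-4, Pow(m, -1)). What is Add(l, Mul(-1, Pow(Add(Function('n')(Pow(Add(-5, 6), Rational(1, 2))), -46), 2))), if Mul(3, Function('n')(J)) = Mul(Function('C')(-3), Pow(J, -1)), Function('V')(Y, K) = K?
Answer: Rational(-15280, 9) ≈ -1697.8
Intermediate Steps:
Function('C')(m) = Add(12, Mul(-12, Pow(m, -1))) (Function('C')(m) = Add(12, Mul(3, Mul(-4, Pow(m, -1)))) = Add(12, Mul(-12, Pow(m, -1))))
Function('n')(J) = Mul(Rational(16, 3), Pow(J, -1)) (Function('n')(J) = Mul(Rational(1, 3), Mul(Add(12, Mul(-12, Pow(-3, -1))), Pow(J, -1))) = Mul(Rational(1, 3), Mul(Add(12, Mul(-12, Rational(-1, 3))), Pow(J, -1))) = Mul(Rational(1, 3), Mul(Add(12, 4), Pow(J, -1))) = Mul(Rational(1, 3), Mul(16, Pow(J, -1))) = Mul(Rational(16, 3), Pow(J, -1)))
l = -44 (l = Mul(-2, 22) = -44)
Add(l, Mul(-1, Pow(Add(Function('n')(Pow(Add(-5, 6), Rational(1, 2))), -46), 2))) = Add(-44, Mul(-1, Pow(Add(Mul(Rational(16, 3), Pow(Pow(Add(-5, 6), Rational(1, 2)), -1)), -46), 2))) = Add(-44, Mul(-1, Pow(Add(Mul(Rational(16, 3), Pow(Pow(1, Rational(1, 2)), -1)), -46), 2))) = Add(-44, Mul(-1, Pow(Add(Mul(Rational(16, 3), Pow(1, -1)), -46), 2))) = Add(-44, Mul(-1, Pow(Add(Mul(Rational(16, 3), 1), -46), 2))) = Add(-44, Mul(-1, Pow(Add(Rational(16, 3), -46), 2))) = Add(-44, Mul(-1, Pow(Rational(-122, 3), 2))) = Add(-44, Mul(-1, Rational(14884, 9))) = Add(-44, Rational(-14884, 9)) = Rational(-15280, 9)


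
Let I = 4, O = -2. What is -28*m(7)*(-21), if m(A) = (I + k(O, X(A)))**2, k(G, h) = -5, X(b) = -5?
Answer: 588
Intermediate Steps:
m(A) = 1 (m(A) = (4 - 5)**2 = (-1)**2 = 1)
-28*m(7)*(-21) = -28*1*(-21) = -28*(-21) = 588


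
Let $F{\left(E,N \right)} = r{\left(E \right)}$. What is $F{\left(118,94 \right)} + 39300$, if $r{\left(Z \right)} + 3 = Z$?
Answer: $39415$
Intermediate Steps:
$r{\left(Z \right)} = -3 + Z$
$F{\left(E,N \right)} = -3 + E$
$F{\left(118,94 \right)} + 39300 = \left(-3 + 118\right) + 39300 = 115 + 39300 = 39415$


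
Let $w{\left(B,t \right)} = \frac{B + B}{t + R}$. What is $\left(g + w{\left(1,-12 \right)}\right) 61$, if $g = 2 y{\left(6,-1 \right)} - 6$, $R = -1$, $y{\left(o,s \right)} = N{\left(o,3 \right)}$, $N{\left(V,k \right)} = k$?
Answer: $- \frac{122}{13} \approx -9.3846$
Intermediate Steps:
$y{\left(o,s \right)} = 3$
$g = 0$ ($g = 2 \cdot 3 - 6 = 6 - 6 = 0$)
$w{\left(B,t \right)} = \frac{2 B}{-1 + t}$ ($w{\left(B,t \right)} = \frac{B + B}{t - 1} = \frac{2 B}{-1 + t}$)
$\left(g + w{\left(1,-12 \right)}\right) 61 = \left(0 + 2 \cdot 1 \frac{1}{-1 - 12}\right) 61 = \left(0 + 2 \cdot 1 \frac{1}{-13}\right) 61 = \left(0 + 2 \cdot 1 \left(- \frac{1}{13}\right)\right) 61 = \left(0 - \frac{2}{13}\right) 61 = \left(- \frac{2}{13}\right) 61 = - \frac{122}{13}$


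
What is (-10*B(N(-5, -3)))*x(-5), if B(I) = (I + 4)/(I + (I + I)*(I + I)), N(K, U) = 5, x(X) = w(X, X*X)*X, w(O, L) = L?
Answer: 750/7 ≈ 107.14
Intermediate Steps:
x(X) = X³ (x(X) = (X*X)*X = X²*X = X³)
B(I) = (4 + I)/(I + 4*I²) (B(I) = (4 + I)/(I + (2*I)*(2*I)) = (4 + I)/(I + 4*I²))
(-10*B(N(-5, -3)))*x(-5) = -10*(4 + 5)/(5*(1 + 4*5))*(-5)³ = -2*9/(1 + 20)*(-125) = -2*9/21*(-125) = -10*3/35*(-125) = -6/7*(-125) = 750/7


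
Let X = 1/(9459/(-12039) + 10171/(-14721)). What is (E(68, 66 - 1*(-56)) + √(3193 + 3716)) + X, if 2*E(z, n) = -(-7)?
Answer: 35176429/12461648 + 7*√141 ≈ 85.943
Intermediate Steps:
E(z, n) = 7/2 (E(z, n) = (-(-7))/2 = (-1*(-7))/2 = (½)*7 = 7/2)
X = -8439339/12461648 (X = 1/(9459*(-1/12039) + 10171*(-1/14721)) = 1/(-3153/4013 - 1453/2103) = 1/(-12461648/8439339) = -8439339/12461648 ≈ -0.67723)
(E(68, 66 - 1*(-56)) + √(3193 + 3716)) + X = (7/2 + √(3193 + 3716)) - 8439339/12461648 = (7/2 + √6909) - 8439339/12461648 = (7/2 + 7*√141) - 8439339/12461648 = 35176429/12461648 + 7*√141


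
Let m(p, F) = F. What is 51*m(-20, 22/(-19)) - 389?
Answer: -8513/19 ≈ -448.05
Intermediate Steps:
51*m(-20, 22/(-19)) - 389 = 51*(22/(-19)) - 389 = 51*(22*(-1/19)) - 389 = 51*(-22/19) - 389 = -1122/19 - 389 = -8513/19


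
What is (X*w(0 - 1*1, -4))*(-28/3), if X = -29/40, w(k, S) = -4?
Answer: -406/15 ≈ -27.067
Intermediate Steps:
X = -29/40 (X = -29*1/40 = -29/40 ≈ -0.72500)
(X*w(0 - 1*1, -4))*(-28/3) = (-29/40*(-4))*(-28/3) = 29*(-28*1/3)/10 = (29/10)*(-28/3) = -406/15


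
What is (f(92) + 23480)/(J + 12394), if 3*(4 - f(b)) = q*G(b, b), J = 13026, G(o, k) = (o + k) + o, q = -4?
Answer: 5963/6355 ≈ 0.93832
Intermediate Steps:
G(o, k) = k + 2*o (G(o, k) = (k + o) + o = k + 2*o)
f(b) = 4 + 4*b (f(b) = 4 - (-4)*(b + 2*b)/3 = 4 - (-4)*3*b/3 = 4 - (-4)*b = 4 + 4*b)
(f(92) + 23480)/(J + 12394) = ((4 + 4*92) + 23480)/(13026 + 12394) = ((4 + 368) + 23480)/25420 = (372 + 23480)*(1/25420) = 23852*(1/25420) = 5963/6355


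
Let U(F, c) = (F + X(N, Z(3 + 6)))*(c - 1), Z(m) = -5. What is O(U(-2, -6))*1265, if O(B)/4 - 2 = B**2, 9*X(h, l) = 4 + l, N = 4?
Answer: 90326060/81 ≈ 1.1151e+6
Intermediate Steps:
X(h, l) = 4/9 + l/9 (X(h, l) = (4 + l)/9 = 4/9 + l/9)
U(F, c) = (-1 + c)*(-1/9 + F) (U(F, c) = (F + (4/9 + (1/9)*(-5)))*(c - 1) = (F + (4/9 - 5/9))*(-1 + c) = (F - 1/9)*(-1 + c) = (-1/9 + F)*(-1 + c) = (-1 + c)*(-1/9 + F))
O(B) = 8 + 4*B**2
O(U(-2, -6))*1265 = (8 + 4*(1/9 - 1*(-2) - 1/9*(-6) - 2*(-6))**2)*1265 = (8 + 4*(1/9 + 2 + 2/3 + 12)**2)*1265 = (8 + 4*(133/9)**2)*1265 = (8 + 4*(17689/81))*1265 = (8 + 70756/81)*1265 = (71404/81)*1265 = 90326060/81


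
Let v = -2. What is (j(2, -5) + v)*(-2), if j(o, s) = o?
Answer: 0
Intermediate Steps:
(j(2, -5) + v)*(-2) = (2 - 2)*(-2) = 0*(-2) = 0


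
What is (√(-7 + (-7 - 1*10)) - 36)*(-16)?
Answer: 576 - 32*I*√6 ≈ 576.0 - 78.384*I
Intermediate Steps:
(√(-7 + (-7 - 1*10)) - 36)*(-16) = (√(-7 + (-7 - 10)) - 36)*(-16) = (√(-7 - 17) - 36)*(-16) = (√(-24) - 36)*(-16) = (2*I*√6 - 36)*(-16) = (-36 + 2*I*√6)*(-16) = 576 - 32*I*√6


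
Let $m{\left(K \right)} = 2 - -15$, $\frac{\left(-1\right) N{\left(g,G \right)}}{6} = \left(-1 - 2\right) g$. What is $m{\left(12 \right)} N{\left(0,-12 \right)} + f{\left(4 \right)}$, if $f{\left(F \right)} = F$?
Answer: $4$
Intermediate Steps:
$N{\left(g,G \right)} = 18 g$ ($N{\left(g,G \right)} = - 6 \left(-1 - 2\right) g = - 6 \left(- 3 g\right) = 18 g$)
$m{\left(K \right)} = 17$ ($m{\left(K \right)} = 2 + 15 = 17$)
$m{\left(12 \right)} N{\left(0,-12 \right)} + f{\left(4 \right)} = 17 \cdot 18 \cdot 0 + 4 = 17 \cdot 0 + 4 = 0 + 4 = 4$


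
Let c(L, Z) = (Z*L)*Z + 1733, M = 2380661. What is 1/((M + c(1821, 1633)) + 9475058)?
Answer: 1/4867898121 ≈ 2.0543e-10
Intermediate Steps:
c(L, Z) = 1733 + L*Z**2 (c(L, Z) = (L*Z)*Z + 1733 = L*Z**2 + 1733 = 1733 + L*Z**2)
1/((M + c(1821, 1633)) + 9475058) = 1/((2380661 + (1733 + 1821*1633**2)) + 9475058) = 1/((2380661 + (1733 + 1821*2666689)) + 9475058) = 1/((2380661 + (1733 + 4856040669)) + 9475058) = 1/((2380661 + 4856042402) + 9475058) = 1/(4858423063 + 9475058) = 1/4867898121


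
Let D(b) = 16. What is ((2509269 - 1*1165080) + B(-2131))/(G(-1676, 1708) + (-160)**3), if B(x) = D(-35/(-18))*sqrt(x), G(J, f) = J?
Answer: -40733/124172 - 4*I*sqrt(2131)/1024419 ≈ -0.32804 - 0.00018025*I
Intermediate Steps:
B(x) = 16*sqrt(x)
((2509269 - 1*1165080) + B(-2131))/(G(-1676, 1708) + (-160)**3) = ((2509269 - 1*1165080) + 16*sqrt(-2131))/(-1676 + (-160)**3) = ((2509269 - 1165080) + 16*(I*sqrt(2131)))/(-1676 - 4096000) = (1344189 + 16*I*sqrt(2131))/(-4097676) = (1344189 + 16*I*sqrt(2131))*(-1/4097676) = -40733/124172 - 4*I*sqrt(2131)/1024419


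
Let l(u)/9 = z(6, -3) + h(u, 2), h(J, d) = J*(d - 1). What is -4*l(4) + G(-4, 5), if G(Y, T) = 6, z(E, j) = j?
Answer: -30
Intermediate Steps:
h(J, d) = J*(-1 + d)
l(u) = -27 + 9*u (l(u) = 9*(-3 + u*(-1 + 2)) = 9*(-3 + u*1) = 9*(-3 + u) = -27 + 9*u)
-4*l(4) + G(-4, 5) = -4*(-27 + 9*4) + 6 = -4*(-27 + 36) + 6 = -4*9 + 6 = -36 + 6 = -30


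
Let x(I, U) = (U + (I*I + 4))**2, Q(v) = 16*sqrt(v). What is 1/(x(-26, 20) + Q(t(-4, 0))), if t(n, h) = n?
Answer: 30625/15006250064 - I/7503125032 ≈ 2.0408e-6 - 1.3328e-10*I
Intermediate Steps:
x(I, U) = (4 + U + I**2)**2 (x(I, U) = (U + (I**2 + 4))**2 = (U + (4 + I**2))**2 = (4 + U + I**2)**2)
1/(x(-26, 20) + Q(t(-4, 0))) = 1/((4 + 20 + (-26)**2)**2 + 16*sqrt(-4)) = 1/((4 + 20 + 676)**2 + 16*(2*I)) = 1/(700**2 + 32*I) = 1/(490000 + 32*I) = (490000 - 32*I)/240100001024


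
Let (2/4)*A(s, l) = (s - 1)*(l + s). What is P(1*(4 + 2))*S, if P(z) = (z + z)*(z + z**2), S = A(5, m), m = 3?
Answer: 32256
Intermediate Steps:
A(s, l) = 2*(-1 + s)*(l + s) (A(s, l) = 2*((s - 1)*(l + s)) = 2*((-1 + s)*(l + s)) = 2*(-1 + s)*(l + s))
S = 64 (S = -2*3 - 2*5 + 2*5**2 + 2*3*5 = -6 - 10 + 2*25 + 30 = -6 - 10 + 50 + 30 = 64)
P(z) = 2*z*(z + z**2) (P(z) = (2*z)*(z + z**2) = 2*z*(z + z**2))
P(1*(4 + 2))*S = (2*(1*(4 + 2))**2*(1 + 1*(4 + 2)))*64 = (2*(1*6)**2*(1 + 1*6))*64 = (2*6**2*(1 + 6))*64 = (2*36*7)*64 = 504*64 = 32256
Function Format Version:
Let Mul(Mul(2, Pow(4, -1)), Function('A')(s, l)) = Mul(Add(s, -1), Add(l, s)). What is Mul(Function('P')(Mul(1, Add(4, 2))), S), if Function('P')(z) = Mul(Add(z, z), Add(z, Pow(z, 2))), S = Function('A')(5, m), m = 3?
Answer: 32256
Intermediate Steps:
Function('A')(s, l) = Mul(2, Add(-1, s), Add(l, s)) (Function('A')(s, l) = Mul(2, Mul(Add(s, -1), Add(l, s))) = Mul(2, Mul(Add(-1, s), Add(l, s))) = Mul(2, Add(-1, s), Add(l, s)))
S = 64 (S = Add(Mul(-2, 3), Mul(-2, 5), Mul(2, Pow(5, 2)), Mul(2, 3, 5)) = Add(-6, -10, Mul(2, 25), 30) = Add(-6, -10, 50, 30) = 64)
Function('P')(z) = Mul(2, z, Add(z, Pow(z, 2))) (Function('P')(z) = Mul(Mul(2, z), Add(z, Pow(z, 2))) = Mul(2, z, Add(z, Pow(z, 2))))
Mul(Function('P')(Mul(1, Add(4, 2))), S) = Mul(Mul(2, Pow(Mul(1, Add(4, 2)), 2), Add(1, Mul(1, Add(4, 2)))), 64) = Mul(Mul(2, Pow(Mul(1, 6), 2), Add(1, Mul(1, 6))), 64) = Mul(Mul(2, Pow(6, 2), Add(1, 6)), 64) = Mul(Mul(2, 36, 7), 64) = Mul(504, 64) = 32256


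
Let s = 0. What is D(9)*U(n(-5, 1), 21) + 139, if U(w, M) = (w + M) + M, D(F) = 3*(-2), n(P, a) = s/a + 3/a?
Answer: -131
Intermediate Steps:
n(P, a) = 3/a (n(P, a) = 0/a + 3/a = 0 + 3/a = 3/a)
D(F) = -6
U(w, M) = w + 2*M (U(w, M) = (M + w) + M = w + 2*M)
D(9)*U(n(-5, 1), 21) + 139 = -6*(3/1 + 2*21) + 139 = -6*(3*1 + 42) + 139 = -6*(3 + 42) + 139 = -6*45 + 139 = -270 + 139 = -131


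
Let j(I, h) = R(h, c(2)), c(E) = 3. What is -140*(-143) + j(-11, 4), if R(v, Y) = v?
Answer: 20024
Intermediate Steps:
j(I, h) = h
-140*(-143) + j(-11, 4) = -140*(-143) + 4 = 20020 + 4 = 20024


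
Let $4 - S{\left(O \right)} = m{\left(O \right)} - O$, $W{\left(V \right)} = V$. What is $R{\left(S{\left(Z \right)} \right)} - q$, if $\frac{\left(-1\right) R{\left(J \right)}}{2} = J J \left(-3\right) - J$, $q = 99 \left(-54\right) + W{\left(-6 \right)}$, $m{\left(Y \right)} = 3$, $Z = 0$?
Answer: $5360$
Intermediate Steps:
$q = -5352$ ($q = 99 \left(-54\right) - 6 = -5346 - 6 = -5352$)
$S{\left(O \right)} = 1 + O$ ($S{\left(O \right)} = 4 - \left(3 - O\right) = 4 + \left(-3 + O\right) = 1 + O$)
$R{\left(J \right)} = 2 J + 6 J^{2}$ ($R{\left(J \right)} = - 2 \left(J J \left(-3\right) - J\right) = - 2 \left(J^{2} \left(-3\right) - J\right) = - 2 \left(- 3 J^{2} - J\right) = - 2 \left(- J - 3 J^{2}\right) = 2 J + 6 J^{2}$)
$R{\left(S{\left(Z \right)} \right)} - q = 2 \left(1 + 0\right) \left(1 + 3 \left(1 + 0\right)\right) - -5352 = 2 \cdot 1 \left(1 + 3 \cdot 1\right) + 5352 = 2 \cdot 1 \left(1 + 3\right) + 5352 = 2 \cdot 1 \cdot 4 + 5352 = 8 + 5352 = 5360$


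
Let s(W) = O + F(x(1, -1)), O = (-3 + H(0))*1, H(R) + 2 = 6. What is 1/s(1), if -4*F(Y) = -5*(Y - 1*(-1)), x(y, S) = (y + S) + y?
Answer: 2/7 ≈ 0.28571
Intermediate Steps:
H(R) = 4 (H(R) = -2 + 6 = 4)
x(y, S) = S + 2*y (x(y, S) = (S + y) + y = S + 2*y)
F(Y) = 5/4 + 5*Y/4 (F(Y) = -(-5)*(Y - 1*(-1))/4 = -(-5)*(Y + 1)/4 = -(-5)*(1 + Y)/4 = -(-5 - 5*Y)/4 = 5/4 + 5*Y/4)
O = 1 (O = (-3 + 4)*1 = 1*1 = 1)
s(W) = 7/2 (s(W) = 1 + (5/4 + 5*(-1 + 2*1)/4) = 1 + (5/4 + 5*(-1 + 2)/4) = 1 + (5/4 + (5/4)*1) = 1 + (5/4 + 5/4) = 1 + 5/2 = 7/2)
1/s(1) = 1/(7/2) = 2/7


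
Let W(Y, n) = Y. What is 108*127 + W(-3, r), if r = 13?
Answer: 13713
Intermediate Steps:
108*127 + W(-3, r) = 108*127 - 3 = 13716 - 3 = 13713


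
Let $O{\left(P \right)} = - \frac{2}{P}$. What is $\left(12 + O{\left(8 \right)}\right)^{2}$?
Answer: $\frac{2209}{16} \approx 138.06$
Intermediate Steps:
$\left(12 + O{\left(8 \right)}\right)^{2} = \left(12 - \frac{2}{8}\right)^{2} = \left(12 - \frac{1}{4}\right)^{2} = \left(\frac{47}{4}\right)^{2} = \frac{2209}{16}$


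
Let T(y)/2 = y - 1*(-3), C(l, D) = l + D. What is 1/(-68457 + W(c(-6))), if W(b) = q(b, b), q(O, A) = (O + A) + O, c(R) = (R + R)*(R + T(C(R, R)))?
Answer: -1/67593 ≈ -1.4794e-5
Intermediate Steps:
C(l, D) = D + l
T(y) = 6 + 2*y (T(y) = 2*(y - 1*(-3)) = 2*(y + 3) = 2*(3 + y) = 6 + 2*y)
c(R) = 2*R*(6 + 5*R) (c(R) = (R + R)*(R + (6 + 2*(R + R))) = (2*R)*(R + (6 + 2*(2*R))) = (2*R)*(R + (6 + 4*R)) = (2*R)*(6 + 5*R) = 2*R*(6 + 5*R))
q(O, A) = A + 2*O (q(O, A) = (A + O) + O = A + 2*O)
W(b) = 3*b (W(b) = b + 2*b = 3*b)
1/(-68457 + W(c(-6))) = 1/(-68457 + 3*(2*(-6)*(6 + 5*(-6)))) = 1/(-68457 + 3*(2*(-6)*(6 - 30))) = 1/(-68457 + 3*(2*(-6)*(-24))) = 1/(-68457 + 3*288) = 1/(-68457 + 864) = 1/(-67593) = -1/67593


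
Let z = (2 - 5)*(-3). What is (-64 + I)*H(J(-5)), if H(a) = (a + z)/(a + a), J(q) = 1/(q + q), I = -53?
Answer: 10413/2 ≈ 5206.5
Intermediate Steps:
J(q) = 1/(2*q)
z = 9 (z = -3*(-3) = 9)
H(a) = (9 + a)/(2*a) (H(a) = (a + 9)/(a + a) = (9 + a)/((2*a)) = (9 + a)*(1/(2*a)) = (9 + a)/(2*a))
(-64 + I)*H(J(-5)) = (-64 - 53)*((9 + (½)/(-5))/(2*(((½)/(-5))))) = -117*(9 + (½)*(-⅕))/(2*((½)*(-⅕))) = -117*(9 - ⅒)/(2*(-⅒)) = -117*(-10)*89/(2*10) = -117*(-89/2) = 10413/2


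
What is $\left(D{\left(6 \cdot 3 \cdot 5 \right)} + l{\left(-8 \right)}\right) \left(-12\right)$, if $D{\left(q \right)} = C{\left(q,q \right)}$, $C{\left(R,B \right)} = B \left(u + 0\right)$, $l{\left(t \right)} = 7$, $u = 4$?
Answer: $-4404$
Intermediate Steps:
$C{\left(R,B \right)} = 4 B$ ($C{\left(R,B \right)} = B \left(4 + 0\right) = B 4 = 4 B$)
$D{\left(q \right)} = 4 q$
$\left(D{\left(6 \cdot 3 \cdot 5 \right)} + l{\left(-8 \right)}\right) \left(-12\right) = \left(4 \cdot 6 \cdot 3 \cdot 5 + 7\right) \left(-12\right) = \left(4 \cdot 18 \cdot 5 + 7\right) \left(-12\right) = \left(4 \cdot 90 + 7\right) \left(-12\right) = \left(360 + 7\right) \left(-12\right) = 367 \left(-12\right) = -4404$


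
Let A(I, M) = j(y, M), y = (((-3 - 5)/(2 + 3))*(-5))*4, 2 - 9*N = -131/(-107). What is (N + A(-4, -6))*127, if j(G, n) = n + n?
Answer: -1457071/963 ≈ -1513.1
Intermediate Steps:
N = 83/963 (N = 2/9 - (-131)/(9*(-107)) = 2/9 - (-131)*(-1)/(9*107) = 2/9 - ⅑*131/107 = 2/9 - 131/963 = 83/963 ≈ 0.086189)
y = 32 (y = (-8/5*(-5))*4 = (-8*⅕*(-5))*4 = -8/5*(-5)*4 = 8*4 = 32)
j(G, n) = 2*n
A(I, M) = 2*M
(N + A(-4, -6))*127 = (83/963 + 2*(-6))*127 = (83/963 - 12)*127 = -11473/963*127 = -1457071/963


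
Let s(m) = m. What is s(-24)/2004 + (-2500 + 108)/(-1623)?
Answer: 396218/271041 ≈ 1.4618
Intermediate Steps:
s(-24)/2004 + (-2500 + 108)/(-1623) = -24/2004 + (-2500 + 108)/(-1623) = -24*1/2004 - 2392*(-1/1623) = -2/167 + 2392/1623 = 396218/271041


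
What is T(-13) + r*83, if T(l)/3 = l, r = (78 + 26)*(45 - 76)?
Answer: -267631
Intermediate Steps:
r = -3224 (r = 104*(-31) = -3224)
T(l) = 3*l
T(-13) + r*83 = 3*(-13) - 3224*83 = -39 - 267592 = -267631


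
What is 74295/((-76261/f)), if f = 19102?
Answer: -1419183090/76261 ≈ -18610.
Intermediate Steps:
74295/((-76261/f)) = 74295/((-76261/19102)) = 74295/((-76261*1/19102)) = 74295/(-76261/19102) = 74295*(-19102/76261) = -1419183090/76261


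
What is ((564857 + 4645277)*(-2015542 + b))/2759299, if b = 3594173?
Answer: 8224879046554/2759299 ≈ 2.9808e+6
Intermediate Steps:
((564857 + 4645277)*(-2015542 + b))/2759299 = ((564857 + 4645277)*(-2015542 + 3594173))/2759299 = (5210134*1578631)*(1/2759299) = 8224879046554*(1/2759299) = 8224879046554/2759299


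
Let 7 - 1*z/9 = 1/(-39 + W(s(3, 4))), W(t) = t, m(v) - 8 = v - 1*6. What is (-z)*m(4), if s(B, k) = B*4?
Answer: -380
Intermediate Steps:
m(v) = 2 + v (m(v) = 8 + (v - 1*6) = 8 + (v - 6) = 8 + (-6 + v) = 2 + v)
s(B, k) = 4*B
z = 190/3 (z = 63 - 9/(-39 + 4*3) = 63 - 9/(-39 + 12) = 63 - 9/(-27) = 63 - 9*(-1/27) = 63 + ⅓ = 190/3 ≈ 63.333)
(-z)*m(4) = (-1*190/3)*(2 + 4) = -190/3*6 = -380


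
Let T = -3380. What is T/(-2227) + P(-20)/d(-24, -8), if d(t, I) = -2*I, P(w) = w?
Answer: 2385/8908 ≈ 0.26774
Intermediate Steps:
T/(-2227) + P(-20)/d(-24, -8) = -3380/(-2227) - 20/((-2*(-8))) = -3380*(-1/2227) - 20/16 = 3380/2227 - 20*1/16 = 3380/2227 - 5/4 = 2385/8908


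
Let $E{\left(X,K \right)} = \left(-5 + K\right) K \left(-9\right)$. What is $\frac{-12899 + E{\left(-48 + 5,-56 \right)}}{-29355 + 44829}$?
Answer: $- \frac{43643}{15474} \approx -2.8204$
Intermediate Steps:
$E{\left(X,K \right)} = - 9 K \left(-5 + K\right)$ ($E{\left(X,K \right)} = K \left(-5 + K\right) \left(-9\right) = - 9 K \left(-5 + K\right)$)
$\frac{-12899 + E{\left(-48 + 5,-56 \right)}}{-29355 + 44829} = \frac{-12899 + 9 \left(-56\right) \left(5 - -56\right)}{-29355 + 44829} = \frac{-12899 + 9 \left(-56\right) \left(5 + 56\right)}{15474} = \left(-12899 + 9 \left(-56\right) 61\right) \frac{1}{15474} = \left(-12899 - 30744\right) \frac{1}{15474} = \left(-43643\right) \frac{1}{15474} = - \frac{43643}{15474}$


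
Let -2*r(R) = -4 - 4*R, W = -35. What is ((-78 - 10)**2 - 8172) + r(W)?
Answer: -496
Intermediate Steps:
r(R) = 2 + 2*R (r(R) = -(-4 - 4*R)/2 = 2 + 2*R)
((-78 - 10)**2 - 8172) + r(W) = ((-78 - 10)**2 - 8172) + (2 + 2*(-35)) = ((-88)**2 - 8172) + (2 - 70) = (7744 - 8172) - 68 = -428 - 68 = -496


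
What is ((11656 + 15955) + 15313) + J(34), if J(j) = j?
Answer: 42958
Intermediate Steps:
((11656 + 15955) + 15313) + J(34) = ((11656 + 15955) + 15313) + 34 = (27611 + 15313) + 34 = 42924 + 34 = 42958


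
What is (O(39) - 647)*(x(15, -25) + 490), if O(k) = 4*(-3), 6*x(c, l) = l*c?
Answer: -563445/2 ≈ -2.8172e+5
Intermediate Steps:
x(c, l) = c*l/6 (x(c, l) = (l*c)/6 = (c*l)/6 = c*l/6)
O(k) = -12
(O(39) - 647)*(x(15, -25) + 490) = (-12 - 647)*((⅙)*15*(-25) + 490) = -659*(-125/2 + 490) = -659*855/2 = -563445/2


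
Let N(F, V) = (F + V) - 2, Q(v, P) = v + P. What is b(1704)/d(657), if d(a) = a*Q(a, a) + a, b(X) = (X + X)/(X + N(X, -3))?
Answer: 1136/980012955 ≈ 1.1592e-6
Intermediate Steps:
Q(v, P) = P + v
N(F, V) = -2 + F + V
b(X) = 2*X/(-5 + 2*X) (b(X) = (X + X)/(X + (-2 + X - 3)) = (2*X)/(X + (-5 + X)) = (2*X)/(-5 + 2*X) = 2*X/(-5 + 2*X))
d(a) = a + 2*a² (d(a) = a*(a + a) + a = a*(2*a) + a = 2*a² + a = a + 2*a²)
b(1704)/d(657) = (2*1704/(-5 + 2*1704))/((657*(1 + 2*657))) = (2*1704/(-5 + 3408))/((657*(1 + 1314))) = (2*1704/3403)/((657*1315)) = (2*1704*(1/3403))/863955 = (3408/3403)*(1/863955) = 1136/980012955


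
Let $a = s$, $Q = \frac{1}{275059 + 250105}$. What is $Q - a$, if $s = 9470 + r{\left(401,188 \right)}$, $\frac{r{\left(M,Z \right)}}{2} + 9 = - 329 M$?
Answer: $\frac{133604872585}{525164} \approx 2.5441 \cdot 10^{5}$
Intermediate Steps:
$r{\left(M,Z \right)} = -18 - 658 M$ ($r{\left(M,Z \right)} = -18 + 2 \left(- 329 M\right) = -18 - 658 M$)
$Q = \frac{1}{525164} \approx 1.9042 \cdot 10^{-6}$
$s = -254406$ ($s = 9470 - 263876 = -254406$)
$a = -254406$
$Q - a = \frac{1}{525164} - -254406 = \frac{1}{525164} + 254406 = \frac{133604872585}{525164}$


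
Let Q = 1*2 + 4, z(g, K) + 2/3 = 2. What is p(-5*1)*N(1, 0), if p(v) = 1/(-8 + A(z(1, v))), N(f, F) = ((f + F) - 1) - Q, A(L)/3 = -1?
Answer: 6/11 ≈ 0.54545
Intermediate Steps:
z(g, K) = 4/3 (z(g, K) = -⅔ + 2 = 4/3)
A(L) = -3 (A(L) = 3*(-1) = -3)
Q = 6 (Q = 2 + 4 = 6)
N(f, F) = -7 + F + f (N(f, F) = ((f + F) - 1) - 1*6 = ((F + f) - 1) - 6 = (-1 + F + f) - 6 = -7 + F + f)
p(v) = -1/11 (p(v) = 1/(-8 - 3) = 1/(-11) = -1/11)
p(-5*1)*N(1, 0) = -(-7 + 0 + 1)/11 = -1/11*(-6) = 6/11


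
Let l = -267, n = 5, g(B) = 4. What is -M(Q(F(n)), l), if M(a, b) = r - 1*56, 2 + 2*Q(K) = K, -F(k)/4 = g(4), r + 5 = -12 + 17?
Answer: 56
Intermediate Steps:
r = 0 (r = -5 + (-12 + 17) = -5 + 5 = 0)
F(k) = -16 (F(k) = -4*4 = -16)
Q(K) = -1 + K/2
M(a, b) = -56 (M(a, b) = 0 - 1*56 = 0 - 56 = -56)
-M(Q(F(n)), l) = -1*(-56) = 56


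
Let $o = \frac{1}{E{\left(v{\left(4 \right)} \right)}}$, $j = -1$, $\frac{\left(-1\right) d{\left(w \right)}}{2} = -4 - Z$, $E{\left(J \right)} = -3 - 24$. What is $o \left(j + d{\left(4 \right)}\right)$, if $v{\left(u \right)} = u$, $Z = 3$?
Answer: $- \frac{13}{27} \approx -0.48148$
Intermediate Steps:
$E{\left(J \right)} = -27$ ($E{\left(J \right)} = -3 - 24 = -27$)
$d{\left(w \right)} = 14$ ($d{\left(w \right)} = - 2 \left(-4 - 3\right) = \left(-2\right) \left(-7\right) = 14$)
$o = - \frac{1}{27}$ ($o = \frac{1}{-27} = - \frac{1}{27} \approx -0.037037$)
$o \left(j + d{\left(4 \right)}\right) = - \frac{-1 + 14}{27} = \left(- \frac{1}{27}\right) 13 = - \frac{13}{27}$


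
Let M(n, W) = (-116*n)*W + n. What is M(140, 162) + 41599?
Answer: -2589141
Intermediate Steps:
M(n, W) = n - 116*W*n (M(n, W) = -116*W*n + n = n - 116*W*n)
M(140, 162) + 41599 = 140*(1 - 116*162) + 41599 = 140*(1 - 18792) + 41599 = 140*(-18791) + 41599 = -2630740 + 41599 = -2589141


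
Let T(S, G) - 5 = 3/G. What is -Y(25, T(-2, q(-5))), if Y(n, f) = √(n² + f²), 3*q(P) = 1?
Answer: -√821 ≈ -28.653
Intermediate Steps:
q(P) = ⅓ (q(P) = (⅓)*1 = ⅓)
T(S, G) = 5 + 3/G
Y(n, f) = √(f² + n²)
-Y(25, T(-2, q(-5))) = -√((5 + 3/(⅓))² + 25²) = -√((5 + 3*3)² + 625) = -√((5 + 9)² + 625) = -√(14² + 625) = -√(196 + 625) = -√821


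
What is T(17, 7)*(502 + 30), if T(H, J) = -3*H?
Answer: -27132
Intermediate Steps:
T(17, 7)*(502 + 30) = (-3*17)*(502 + 30) = -51*532 = -27132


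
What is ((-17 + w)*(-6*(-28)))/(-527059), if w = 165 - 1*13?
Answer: -22680/527059 ≈ -0.043031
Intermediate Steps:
w = 152 (w = 165 - 13 = 152)
((-17 + w)*(-6*(-28)))/(-527059) = ((-17 + 152)*(-6*(-28)))/(-527059) = (135*168)*(-1/527059) = 22680*(-1/527059) = -22680/527059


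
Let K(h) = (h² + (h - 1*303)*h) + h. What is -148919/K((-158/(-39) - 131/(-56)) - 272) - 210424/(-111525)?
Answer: 2858184535991128/2354561742166125 ≈ 1.2139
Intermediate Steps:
K(h) = h + h² + h*(-303 + h) (K(h) = (h² + (h - 303)*h) + h = (h² + (-303 + h)*h) + h = (h² + h*(-303 + h)) + h = h + h² + h*(-303 + h))
-148919/K((-158/(-39) - 131/(-56)) - 272) - 210424/(-111525) = -148919*1/(2*(-151 + ((-158/(-39) - 131/(-56)) - 272))*((-158/(-39) - 131/(-56)) - 272)) - 210424/(-111525) = -148919*1/(2*(-151 + ((-158*(-1/39) - 131*(-1/56)) - 272))*((-158*(-1/39) - 131*(-1/56)) - 272)) - 210424*(-1/111525) = -148919*1/(2*(-151 + ((158/39 + 131/56) - 272))*((158/39 + 131/56) - 272)) + 210424/111525 = -148919*1/(2*(-151 + (13957/2184 - 272))*(13957/2184 - 272)) + 210424/111525 = -148919*(-1092/(580091*(-151 - 580091/2184))) + 210424/111525 = -148919/(2*(-580091/2184)*(-909875/2184)) + 210424/111525 = -148919/527810298625/2384928 + 210424/111525 = -148919*2384928/527810298625 + 210424/111525 = -355161092832/527810298625 + 210424/111525 = 2858184535991128/2354561742166125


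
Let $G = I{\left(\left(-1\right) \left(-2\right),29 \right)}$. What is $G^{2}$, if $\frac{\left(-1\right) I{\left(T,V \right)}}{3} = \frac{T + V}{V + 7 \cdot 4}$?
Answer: $\frac{961}{361} \approx 2.662$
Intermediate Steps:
$I{\left(T,V \right)} = - \frac{3 \left(T + V\right)}{28 + V}$ ($I{\left(T,V \right)} = - 3 \frac{T + V}{V + 7 \cdot 4} = - 3 \frac{T + V}{V + 28} = - 3 \frac{T + V}{28 + V} = - \frac{3 \left(T + V\right)}{28 + V}$)
$G = - \frac{31}{19}$ ($G = \frac{3 \left(- \left(-1\right) \left(-2\right) - 29\right)}{28 + 29} = \frac{3 \left(\left(-1\right) 2 - 29\right)}{57} = 3 \cdot \frac{1}{57} \left(-2 - 29\right) = 3 \cdot \frac{1}{57} \left(-31\right) = - \frac{31}{19} \approx -1.6316$)
$G^{2} = \left(- \frac{31}{19}\right)^{2} = \frac{961}{361}$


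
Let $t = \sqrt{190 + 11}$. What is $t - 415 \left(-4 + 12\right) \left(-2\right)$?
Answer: $6640 + \sqrt{201} \approx 6654.2$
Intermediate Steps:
$t = \sqrt{201} \approx 14.177$
$t - 415 \left(-4 + 12\right) \left(-2\right) = \sqrt{201} - 415 \left(-4 + 12\right) \left(-2\right) = \sqrt{201} - 415 \cdot 8 \left(-2\right) = \sqrt{201} - -6640 = \sqrt{201} + 6640 = 6640 + \sqrt{201}$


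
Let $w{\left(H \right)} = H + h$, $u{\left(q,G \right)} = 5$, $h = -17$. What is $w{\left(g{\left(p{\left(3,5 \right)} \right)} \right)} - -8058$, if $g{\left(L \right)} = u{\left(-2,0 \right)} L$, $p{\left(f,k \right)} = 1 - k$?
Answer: $8021$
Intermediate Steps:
$g{\left(L \right)} = 5 L$
$w{\left(H \right)} = -17 + H$ ($w{\left(H \right)} = H - 17 = -17 + H$)
$w{\left(g{\left(p{\left(3,5 \right)} \right)} \right)} - -8058 = \left(-17 + 5 \left(1 - 5\right)\right) - -8058 = \left(-17 + 5 \left(1 - 5\right)\right) + 8058 = \left(-17 + 5 \left(-4\right)\right) + 8058 = \left(-17 - 20\right) + 8058 = -37 + 8058 = 8021$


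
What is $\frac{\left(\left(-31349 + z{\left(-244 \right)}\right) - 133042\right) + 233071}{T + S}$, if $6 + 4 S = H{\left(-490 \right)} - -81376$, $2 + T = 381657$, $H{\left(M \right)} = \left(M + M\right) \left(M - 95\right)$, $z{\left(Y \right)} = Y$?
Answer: $\frac{136872}{1090645} \approx 0.1255$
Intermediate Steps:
$H{\left(M \right)} = 2 M \left(-95 + M\right)$
$T = 381655$ ($T = -2 + 381657 = 381655$)
$S = \frac{327335}{2}$ ($S = - \frac{3}{2} + \frac{2 \left(-490\right) \left(-95 - 490\right) - -81376}{4} = - \frac{3}{2} + \frac{2 \left(-490\right) \left(-585\right) + 81376}{4} = - \frac{3}{2} + \frac{573300 + 81376}{4} = - \frac{3}{2} + \frac{1}{4} \cdot 654676 = - \frac{3}{2} + 163669 = \frac{327335}{2} \approx 1.6367 \cdot 10^{5}$)
$\frac{\left(\left(-31349 + z{\left(-244 \right)}\right) - 133042\right) + 233071}{T + S} = \frac{\left(\left(-31349 - 244\right) - 133042\right) + 233071}{381655 + \frac{327335}{2}} = \frac{\left(-31593 - 133042\right) + 233071}{\frac{1090645}{2}} = \left(-164635 + 233071\right) \frac{2}{1090645} = 68436 \cdot \frac{2}{1090645} = \frac{136872}{1090645}$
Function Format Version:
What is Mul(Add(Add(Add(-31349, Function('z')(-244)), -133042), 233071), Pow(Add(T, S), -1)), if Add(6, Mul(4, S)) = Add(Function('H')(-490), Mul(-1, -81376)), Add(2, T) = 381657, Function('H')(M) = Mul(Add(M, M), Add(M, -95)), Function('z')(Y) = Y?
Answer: Rational(136872, 1090645) ≈ 0.12550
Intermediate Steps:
Function('H')(M) = Mul(2, M, Add(-95, M)) (Function('H')(M) = Mul(Mul(2, M), Add(-95, M)) = Mul(2, M, Add(-95, M)))
T = 381655 (T = Add(-2, 381657) = 381655)
S = Rational(327335, 2) (S = Add(Rational(-3, 2), Mul(Rational(1, 4), Add(Mul(2, -490, Add(-95, -490)), Mul(-1, -81376)))) = Add(Rational(-3, 2), Mul(Rational(1, 4), Add(Mul(2, -490, -585), 81376))) = Add(Rational(-3, 2), Mul(Rational(1, 4), Add(573300, 81376))) = Add(Rational(-3, 2), Mul(Rational(1, 4), 654676)) = Add(Rational(-3, 2), 163669) = Rational(327335, 2) ≈ 1.6367e+5)
Mul(Add(Add(Add(-31349, Function('z')(-244)), -133042), 233071), Pow(Add(T, S), -1)) = Mul(Add(Add(Add(-31349, -244), -133042), 233071), Pow(Add(381655, Rational(327335, 2)), -1)) = Mul(Add(Add(-31593, -133042), 233071), Pow(Rational(1090645, 2), -1)) = Mul(Add(-164635, 233071), Rational(2, 1090645)) = Mul(68436, Rational(2, 1090645)) = Rational(136872, 1090645)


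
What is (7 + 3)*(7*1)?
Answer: 70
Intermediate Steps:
(7 + 3)*(7*1) = 10*7 = 70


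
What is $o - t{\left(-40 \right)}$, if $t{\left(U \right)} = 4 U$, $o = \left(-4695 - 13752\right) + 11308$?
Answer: $-6979$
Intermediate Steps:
$o = -7139$ ($o = -18447 + 11308 = -7139$)
$o - t{\left(-40 \right)} = -7139 - 4 \left(-40\right) = -7139 - -160 = -7139 + 160 = -6979$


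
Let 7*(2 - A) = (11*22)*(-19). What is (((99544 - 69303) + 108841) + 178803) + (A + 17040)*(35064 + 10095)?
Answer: 5597064023/7 ≈ 7.9958e+8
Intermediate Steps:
A = 4612/7 (A = 2 - 11*22*(-19)/7 = 2 - 242*(-19)/7 = 2 - ⅐*(-4598) = 2 + 4598/7 = 4612/7 ≈ 658.86)
(((99544 - 69303) + 108841) + 178803) + (A + 17040)*(35064 + 10095) = (((99544 - 69303) + 108841) + 178803) + (4612/7 + 17040)*(35064 + 10095) = ((30241 + 108841) + 178803) + (123892/7)*45159 = (139082 + 178803) + 5594838828/7 = 317885 + 5594838828/7 = 5597064023/7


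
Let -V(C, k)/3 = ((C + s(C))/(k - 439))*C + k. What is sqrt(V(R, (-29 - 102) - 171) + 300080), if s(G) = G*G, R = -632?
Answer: I*sqrt(43890171494)/247 ≈ 848.18*I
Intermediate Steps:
s(G) = G**2
V(C, k) = -3*k - 3*C*(C + C**2)/(-439 + k) (V(C, k) = -3*(((C + C**2)/(k - 439))*C + k) = -3*(((C + C**2)/(-439 + k))*C + k) = -3*(C*(C + C**2)/(-439 + k) + k) = -3*(k + C*(C + C**2)/(-439 + k)) = -3*k - 3*C*(C + C**2)/(-439 + k))
sqrt(V(R, (-29 - 102) - 171) + 300080) = sqrt(3*(-1*(-632)**2 - 1*(-632)**3 - ((-29 - 102) - 171)**2 + 439*((-29 - 102) - 171))/(-439 + ((-29 - 102) - 171)) + 300080) = sqrt(3*(-1*399424 - 1*(-252435968) - (-131 - 171)**2 + 439*(-131 - 171))/(-439 + (-131 - 171)) + 300080) = sqrt(3*(-399424 + 252435968 - 1*(-302)**2 + 439*(-302))/(-439 - 302) + 300080) = sqrt(3*(-399424 + 252435968 - 1*91204 - 132578)/(-741) + 300080) = sqrt(3*(-1/741)*(-399424 + 252435968 - 91204 - 132578) + 300080) = sqrt(3*(-1/741)*251812762 + 300080) = sqrt(-251812762/247 + 300080) = sqrt(-177693002/247) = I*sqrt(43890171494)/247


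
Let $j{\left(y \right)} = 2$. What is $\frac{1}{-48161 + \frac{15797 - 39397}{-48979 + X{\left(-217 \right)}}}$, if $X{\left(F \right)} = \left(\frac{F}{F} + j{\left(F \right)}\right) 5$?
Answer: $- \frac{12241}{589532901} \approx -2.0764 \cdot 10^{-5}$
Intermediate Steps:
$X{\left(F \right)} = 15$ ($X{\left(F \right)} = \left(\frac{F}{F} + 2\right) 5 = \left(1 + 2\right) 5 = 3 \cdot 5 = 15$)
$\frac{1}{-48161 + \frac{15797 - 39397}{-48979 + X{\left(-217 \right)}}} = \frac{1}{-48161 + \frac{15797 - 39397}{-48979 + 15}} = \frac{1}{-48161 - \frac{23600}{-48964}} = \frac{1}{-48161 - - \frac{5900}{12241}} = \frac{1}{-48161 + \frac{5900}{12241}} = \frac{1}{- \frac{589532901}{12241}} = - \frac{12241}{589532901}$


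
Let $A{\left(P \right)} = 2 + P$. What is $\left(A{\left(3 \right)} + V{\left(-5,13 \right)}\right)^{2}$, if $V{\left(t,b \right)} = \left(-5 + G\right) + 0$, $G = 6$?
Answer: $36$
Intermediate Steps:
$V{\left(t,b \right)} = 1$ ($V{\left(t,b \right)} = \left(-5 + 6\right) + 0 = 1 + 0 = 1$)
$\left(A{\left(3 \right)} + V{\left(-5,13 \right)}\right)^{2} = \left(\left(2 + 3\right) + 1\right)^{2} = \left(5 + 1\right)^{2} = 6^{2} = 36$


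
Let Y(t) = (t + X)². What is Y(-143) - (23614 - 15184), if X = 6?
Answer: 10339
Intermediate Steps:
Y(t) = (6 + t)² (Y(t) = (t + 6)² = (6 + t)²)
Y(-143) - (23614 - 15184) = (6 - 143)² - (23614 - 15184) = (-137)² - 1*8430 = 18769 - 8430 = 10339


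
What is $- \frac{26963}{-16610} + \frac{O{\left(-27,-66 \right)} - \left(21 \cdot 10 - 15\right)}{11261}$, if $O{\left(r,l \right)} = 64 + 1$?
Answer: $\frac{301471043}{187045210} \approx 1.6118$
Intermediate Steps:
$O{\left(r,l \right)} = 65$
$- \frac{26963}{-16610} + \frac{O{\left(-27,-66 \right)} - \left(21 \cdot 10 - 15\right)}{11261} = - \frac{26963}{-16610} + \frac{65 - \left(21 \cdot 10 - 15\right)}{11261} = \left(-26963\right) \left(- \frac{1}{16610}\right) + \left(65 - \left(210 - 15\right)\right) \frac{1}{11261} = \frac{26963}{16610} + \left(65 - 195\right) \frac{1}{11261} = \frac{26963}{16610} - \frac{130}{11261} = \frac{301471043}{187045210}$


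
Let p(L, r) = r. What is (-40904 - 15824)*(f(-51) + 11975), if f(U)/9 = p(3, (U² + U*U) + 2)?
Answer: -3336230408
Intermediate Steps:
f(U) = 18 + 18*U² (f(U) = 9*((U² + U*U) + 2) = 9*((U² + U²) + 2) = 9*(2*U² + 2) = 9*(2 + 2*U²) = 18 + 18*U²)
(-40904 - 15824)*(f(-51) + 11975) = (-40904 - 15824)*((18 + 18*(-51)²) + 11975) = -56728*((18 + 18*2601) + 11975) = -56728*((18 + 46818) + 11975) = -56728*(46836 + 11975) = -56728*58811 = -3336230408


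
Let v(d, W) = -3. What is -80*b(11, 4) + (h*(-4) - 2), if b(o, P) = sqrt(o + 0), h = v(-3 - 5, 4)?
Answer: 10 - 80*sqrt(11) ≈ -255.33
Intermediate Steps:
h = -3
b(o, P) = sqrt(o)
-80*b(11, 4) + (h*(-4) - 2) = -80*sqrt(11) + (-3*(-4) - 2) = -80*sqrt(11) + (12 - 2) = -80*sqrt(11) + 10 = 10 - 80*sqrt(11)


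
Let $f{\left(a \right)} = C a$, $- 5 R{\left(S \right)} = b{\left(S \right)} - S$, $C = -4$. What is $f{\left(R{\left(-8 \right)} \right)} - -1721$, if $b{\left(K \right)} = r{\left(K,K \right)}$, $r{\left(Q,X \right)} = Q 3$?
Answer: $\frac{8541}{5} \approx 1708.2$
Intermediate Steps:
$r{\left(Q,X \right)} = 3 Q$
$b{\left(K \right)} = 3 K$
$R{\left(S \right)} = - \frac{2 S}{5}$ ($R{\left(S \right)} = - \frac{3 S - S}{5} = - \frac{2 S}{5}$)
$f{\left(a \right)} = - 4 a$
$f{\left(R{\left(-8 \right)} \right)} - -1721 = - 4 \left(\left(- \frac{2}{5}\right) \left(-8\right)\right) - -1721 = \left(-4\right) \frac{16}{5} + 1721 = - \frac{64}{5} + 1721 = \frac{8541}{5}$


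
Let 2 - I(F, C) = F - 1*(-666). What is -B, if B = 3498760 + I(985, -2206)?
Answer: -3497111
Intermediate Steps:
I(F, C) = -664 - F (I(F, C) = 2 - (F - 1*(-666)) = 2 - (F + 666) = 2 - (666 + F) = 2 + (-666 - F) = -664 - F)
B = 3497111 (B = 3498760 + (-664 - 1*985) = 3498760 + (-664 - 985) = 3498760 - 1649 = 3497111)
-B = -1*3497111 = -3497111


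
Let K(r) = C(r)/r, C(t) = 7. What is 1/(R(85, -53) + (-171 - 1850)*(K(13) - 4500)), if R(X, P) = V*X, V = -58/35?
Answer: 91/827487653 ≈ 1.0997e-7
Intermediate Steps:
V = -58/35 (V = -58*1/35 = -58/35 ≈ -1.6571)
R(X, P) = -58*X/35
K(r) = 7/r
1/(R(85, -53) + (-171 - 1850)*(K(13) - 4500)) = 1/(-58/35*85 + (-171 - 1850)*(7/13 - 4500)) = 1/(-986/7 - 2021*(7*(1/13) - 4500)) = 1/(-986/7 - 2021*(7/13 - 4500)) = 1/(-986/7 - 2021*(-58493/13)) = 1/(-986/7 + 118214353/13) = 1/(827487653/91) = 91/827487653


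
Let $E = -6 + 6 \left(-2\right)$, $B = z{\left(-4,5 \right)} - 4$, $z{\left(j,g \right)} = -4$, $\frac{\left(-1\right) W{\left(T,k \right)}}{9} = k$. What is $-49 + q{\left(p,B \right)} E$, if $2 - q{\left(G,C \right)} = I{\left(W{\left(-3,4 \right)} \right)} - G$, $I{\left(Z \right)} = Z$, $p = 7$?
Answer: $-859$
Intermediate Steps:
$W{\left(T,k \right)} = - 9 k$
$B = -8$ ($B = -4 - 4 = -8$)
$q{\left(G,C \right)} = 38 + G$ ($q{\left(G,C \right)} = 2 - \left(\left(-9\right) 4 - G\right) = 2 - \left(-36 - G\right) = 2 + \left(36 + G\right) = 38 + G$)
$E = -18$ ($E = -6 - 12 = -18$)
$-49 + q{\left(p,B \right)} E = -49 + \left(38 + 7\right) \left(-18\right) = -49 + 45 \left(-18\right) = -49 - 810 = -859$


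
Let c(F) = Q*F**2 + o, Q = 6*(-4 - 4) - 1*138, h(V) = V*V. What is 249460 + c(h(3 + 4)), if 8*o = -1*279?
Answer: -1577287/8 ≈ -1.9716e+5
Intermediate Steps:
h(V) = V**2
Q = -186 (Q = 6*(-8) - 138 = -48 - 138 = -186)
o = -279/8 (o = (-1*279)/8 = (1/8)*(-279) = -279/8 ≈ -34.875)
c(F) = -279/8 - 186*F**2 (c(F) = -186*F**2 - 279/8 = -279/8 - 186*F**2)
249460 + c(h(3 + 4)) = 249460 + (-279/8 - 186*(3 + 4)**4) = 249460 + (-279/8 - 186*(7**2)**2) = 249460 + (-279/8 - 186*49**2) = 249460 + (-279/8 - 186*2401) = 249460 + (-279/8 - 446586) = 249460 - 3572967/8 = -1577287/8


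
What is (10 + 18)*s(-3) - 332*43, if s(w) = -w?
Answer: -14192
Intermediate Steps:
(10 + 18)*s(-3) - 332*43 = (10 + 18)*(-1*(-3)) - 332*43 = 28*3 - 14276 = 84 - 14276 = -14192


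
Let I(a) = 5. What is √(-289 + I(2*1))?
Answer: 2*I*√71 ≈ 16.852*I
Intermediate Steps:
√(-289 + I(2*1)) = √(-289 + 5) = √(-284) = 2*I*√71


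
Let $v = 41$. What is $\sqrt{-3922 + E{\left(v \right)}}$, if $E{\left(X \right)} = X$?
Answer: $i \sqrt{3881} \approx 62.298 i$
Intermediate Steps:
$\sqrt{-3922 + E{\left(v \right)}} = \sqrt{-3922 + 41} = \sqrt{-3881} = i \sqrt{3881}$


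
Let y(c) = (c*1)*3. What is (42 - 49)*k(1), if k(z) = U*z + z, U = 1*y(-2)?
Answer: 35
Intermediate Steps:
y(c) = 3*c (y(c) = c*3 = 3*c)
U = -6 (U = 1*(3*(-2)) = 1*(-6) = -6)
k(z) = -5*z (k(z) = -6*z + z = -5*z)
(42 - 49)*k(1) = (42 - 49)*(-5*1) = -7*(-5) = 35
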